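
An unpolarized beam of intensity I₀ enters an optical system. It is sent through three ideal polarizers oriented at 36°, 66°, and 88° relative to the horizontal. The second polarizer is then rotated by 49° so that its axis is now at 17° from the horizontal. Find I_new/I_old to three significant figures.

I_new/I_old ≈ 0.147

Before rotation:
Unpolarized light through the first polarizer → I₁ = ½ I₀, now polarized at 36°.
I₂ = I₁ cos²(66° − 36°) = 0.5 I₀ · cos²(30°) = 0.375 I₀.
I₃ = I₂ cos²(88° − 66°) = 0.375 I₀ · cos²(22°) = 0.3224 I₀.
After rotation:
Unpolarized light through the first polarizer → I₁ = ½ I₀, now polarized at 36°.
I₂ = I₁ cos²(17° − 36°) = 0.5 I₀ · cos²(19°) = 0.447 I₀.
I₃ = I₂ cos²(88° − 17°) = 0.447 I₀ · cos²(71°) = 0.04738 I₀.
Ratio = 0.04738 / 0.3224 = 0.147.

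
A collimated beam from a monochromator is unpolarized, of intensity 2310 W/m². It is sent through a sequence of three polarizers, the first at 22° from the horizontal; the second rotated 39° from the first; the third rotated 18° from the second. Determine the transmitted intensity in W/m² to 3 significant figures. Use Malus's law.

Unpolarized light through the first polarizer → I₁ = 2310 W/m²/2 = 1155 W/m², polarized at 22°.
I₂ = I₁ · cos²(39°) = 1155 · 0.604 = 697.6 W/m².
I₃ = I₂ · cos²(18°) = 697.6 · 0.9045 = 631 W/m².

I ≈ 631 W/m²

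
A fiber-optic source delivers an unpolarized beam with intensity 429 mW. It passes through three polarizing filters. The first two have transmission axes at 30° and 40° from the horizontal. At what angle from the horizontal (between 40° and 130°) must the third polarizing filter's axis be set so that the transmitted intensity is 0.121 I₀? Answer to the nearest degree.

θ ≈ 100°

Unpolarized light through the first polarizer → I₁ = ½ I₀, now polarized at 30°.
I₂ = I₁ cos²(40° − 30°) = 0.5 I₀ · cos²(10°) = 0.4849 I₀.
Need I₃/I₀ = 0.121, so cos²(θ − 40°) = 0.121 / 0.4849 = 0.2495.
θ − 40° = arccos(√0.2495) = 60.0°, giving θ ≈ 40 + 60.0 = 100.0°.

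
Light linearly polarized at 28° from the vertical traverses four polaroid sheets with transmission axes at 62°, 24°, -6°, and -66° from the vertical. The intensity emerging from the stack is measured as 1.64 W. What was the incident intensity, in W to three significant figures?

I₁ = I₀ cos²(62° − 28°) = I₀ cos²(34°) = 0.6873 I₀.
I₂ = I₁ cos²(24° − 62°) = 0.6873 I₀ · cos²(38°) = 0.4268 I₀.
I₃ = I₂ cos²(-6° − 24°) = 0.4268 I₀ · cos²(30°) = 0.3201 I₀.
I₄ = I₃ cos²(-66° + 6°) = 0.3201 I₀ · cos²(60°) = 0.08002 I₀.
So 1.64 W = 0.08002 I₀, giving I₀ = 1.64/0.08002 = 20.49 W.

I₀ ≈ 20.5 W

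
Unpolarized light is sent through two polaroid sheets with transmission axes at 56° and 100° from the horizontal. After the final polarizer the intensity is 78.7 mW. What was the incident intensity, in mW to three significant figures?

Unpolarized light through the first polarizer → I₁ = ½ I₀, now polarized at 56°.
I₂ = I₁ cos²(100° − 56°) = 0.5 I₀ · cos²(44°) = 0.2587 I₀.
So 78.7 mW = 0.2587 I₀, giving I₀ = 78.7/0.2587 = 304.2 mW.

I₀ ≈ 304 mW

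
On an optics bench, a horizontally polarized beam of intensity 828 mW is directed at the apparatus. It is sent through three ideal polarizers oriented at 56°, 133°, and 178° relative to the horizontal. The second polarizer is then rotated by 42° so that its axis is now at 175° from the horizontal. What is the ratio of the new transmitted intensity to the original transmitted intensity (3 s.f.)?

Before rotation:
I₁ = I₀ cos²(56° − 0°) = I₀ cos²(56°) = 0.3127 I₀.
I₂ = I₁ cos²(133° − 56°) = 0.3127 I₀ · cos²(77°) = 0.01582 I₀.
I₃ = I₂ cos²(178° − 133°) = 0.01582 I₀ · cos²(45°) = 0.007912 I₀.
After rotation:
I₁ = I₀ cos²(56° − 0°) = I₀ cos²(56°) = 0.3127 I₀.
Angle between axes 1 and 2: 61°. I₂ = 0.3127 I₀ · cos²(61°) = 0.0735 I₀.
I₃ = I₂ cos²(178° − 175°) = 0.0735 I₀ · cos²(3°) = 0.0733 I₀.
Ratio = 0.0733 / 0.007912 = 9.264.

I_new/I_old ≈ 9.26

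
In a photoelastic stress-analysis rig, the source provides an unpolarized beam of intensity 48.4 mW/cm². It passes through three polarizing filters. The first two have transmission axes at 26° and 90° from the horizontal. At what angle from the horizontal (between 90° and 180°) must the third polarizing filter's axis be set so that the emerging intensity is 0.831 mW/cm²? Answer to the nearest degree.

θ ≈ 155°

Unpolarized light through the first polarizer → I₁ = ½ I₀, now polarized at 26°.
I₂ = I₁ cos²(90° − 26°) = 0.5 I₀ · cos²(64°) = 0.09608 I₀.
Target fraction: 0.831 / 48.4 mW/cm² = 0.01717 of I₀.
Need I₃/I₀ = 0.01717, so cos²(θ − 90°) = 0.01717 / 0.09608 = 0.1787.
θ − 90° = arccos(√0.1787) = 65.0°, giving θ ≈ 90 + 65.0 = 155.0°.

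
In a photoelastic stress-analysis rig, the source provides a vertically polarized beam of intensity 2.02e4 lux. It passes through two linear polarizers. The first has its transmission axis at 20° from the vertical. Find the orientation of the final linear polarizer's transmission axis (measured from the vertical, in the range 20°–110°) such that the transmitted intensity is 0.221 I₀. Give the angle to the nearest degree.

By Malus's law, I₁ = I₀ cos²(20° − 0°) = I₀ cos²(20°) = 0.883 I₀.
Need I₂/I₀ = 0.221, so cos²(θ − 20°) = 0.221 / 0.883 = 0.2503.
θ − 20° = arccos(√0.2503) = 60.0°, giving θ ≈ 20 + 60.0 = 80.0°.

θ ≈ 80°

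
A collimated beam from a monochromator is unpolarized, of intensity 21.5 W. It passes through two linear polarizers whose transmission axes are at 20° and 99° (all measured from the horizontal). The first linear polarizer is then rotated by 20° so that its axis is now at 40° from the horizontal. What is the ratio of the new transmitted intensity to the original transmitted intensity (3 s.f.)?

Before rotation:
Unpolarized light through the first polarizer → I₁ = ½ I₀, now polarized at 20°.
I₂ = I₁ cos²(99° − 20°) = 0.5 I₀ · cos²(79°) = 0.0182 I₀.
After rotation:
Unpolarized light through the first polarizer → I₁ = ½ I₀, now polarized at 40°.
I₂ = I₁ cos²(99° − 40°) = 0.5 I₀ · cos²(59°) = 0.1326 I₀.
Ratio = 0.1326 / 0.0182 = 7.286.

I_new/I_old ≈ 7.29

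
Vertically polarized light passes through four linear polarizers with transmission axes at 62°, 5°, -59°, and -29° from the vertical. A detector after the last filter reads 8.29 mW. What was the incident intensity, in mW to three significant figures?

I₁ = I₀ cos²(62° − 0°) = I₀ cos²(62°) = 0.2204 I₀.
I₂ = I₁ cos²(5° − 62°) = 0.2204 I₀ · cos²(57°) = 0.06538 I₀.
I₃ = I₂ cos²(-59° − 5°) = 0.06538 I₀ · cos²(64°) = 0.01256 I₀.
I₄ = I₃ cos²(-29° + 59°) = 0.01256 I₀ · cos²(30°) = 0.009423 I₀.
So 8.29 mW = 0.009423 I₀, giving I₀ = 8.29/0.009423 = 879.8 mW.

I₀ ≈ 880 mW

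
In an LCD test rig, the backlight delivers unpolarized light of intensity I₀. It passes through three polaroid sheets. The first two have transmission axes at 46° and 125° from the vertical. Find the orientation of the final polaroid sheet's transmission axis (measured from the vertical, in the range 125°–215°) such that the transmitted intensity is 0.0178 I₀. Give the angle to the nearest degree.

Unpolarized light through the first polarizer → I₁ = ½ I₀, now polarized at 46°.
I₂ = I₁ cos²(125° − 46°) = 0.5 I₀ · cos²(79°) = 0.0182 I₀.
Need I₃/I₀ = 0.0178, so cos²(θ − 125°) = 0.0178 / 0.0182 = 0.9778.
θ − 125° = arccos(√0.9778) = 8.6°, giving θ ≈ 125 + 8.6 = 133.6°.

θ ≈ 134°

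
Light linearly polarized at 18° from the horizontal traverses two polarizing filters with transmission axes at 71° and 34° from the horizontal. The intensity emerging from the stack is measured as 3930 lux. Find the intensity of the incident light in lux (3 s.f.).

I₁ = I₀ cos²(71° − 18°) = I₀ cos²(53°) = 0.3622 I₀.
I₂ = I₁ cos²(34° − 71°) = 0.3622 I₀ · cos²(37°) = 0.231 I₀.
So 3930 lux = 0.231 I₀, giving I₀ = 3930/0.231 = 1.701e+04 lux.

I₀ ≈ 1.70e4 lux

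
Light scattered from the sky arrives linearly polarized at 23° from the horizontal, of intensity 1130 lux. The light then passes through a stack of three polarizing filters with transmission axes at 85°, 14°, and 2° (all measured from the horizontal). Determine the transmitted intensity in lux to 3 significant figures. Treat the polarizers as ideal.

I ≈ 25.3 lux

By Malus's law, I₁ = 1130 lux · cos²(62°) = 249.1 lux.
I₂ = I₁ · cos²(71°) = 249.1 · 0.106 = 26.4 lux.
I₃ = I₂ · cos²(12°) = 26.4 · 0.9568 = 25.26 lux.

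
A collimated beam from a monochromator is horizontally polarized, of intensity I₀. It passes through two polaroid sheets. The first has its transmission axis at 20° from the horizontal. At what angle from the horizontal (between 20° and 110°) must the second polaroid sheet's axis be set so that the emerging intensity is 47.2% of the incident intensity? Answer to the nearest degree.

θ ≈ 63°

By Malus's law, I₁ = I₀ cos²(20° − 0°) = I₀ cos²(20°) = 0.883 I₀.
Need I₂/I₀ = 0.472, so cos²(θ − 20°) = 0.472 / 0.883 = 0.5345.
θ − 20° = arccos(√0.5345) = 43.0°, giving θ ≈ 20 + 43.0 = 63.0°.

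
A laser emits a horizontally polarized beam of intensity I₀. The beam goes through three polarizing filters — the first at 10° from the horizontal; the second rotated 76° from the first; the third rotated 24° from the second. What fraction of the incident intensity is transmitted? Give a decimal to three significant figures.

By Malus's law, I₁ = I₀ cos²(10° − 0°) = I₀ cos²(10°) = 0.9698 I₀.
I₂ = I₁ cos²(76°) = 0.9698 · 0.05853 I₀ = 0.05676 I₀.
I₃ = I₂ cos²(24°) = 0.05676 · 0.8346 I₀ = 0.04737 I₀.
Transmitted fraction = 0.04737.

≈ 0.0474 I₀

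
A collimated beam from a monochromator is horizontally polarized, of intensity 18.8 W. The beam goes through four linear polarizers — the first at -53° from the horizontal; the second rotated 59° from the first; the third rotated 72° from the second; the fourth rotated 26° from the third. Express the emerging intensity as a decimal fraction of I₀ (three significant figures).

I/I₀ ≈ 0.00741

By Malus's law, I₁ = 18.8 W · cos²(53°) = 6.809 W.
I₂ = I₁ · cos²(59°) = 6.809 · 0.2653 = 1.806 W.
I₃ = I₂ · cos²(72°) = 1.806 · 0.09549 = 0.1725 W.
I₄ = I₃ · cos²(26°) = 0.1725 · 0.8078 = 0.1393 W.
Transmitted fraction = 0.007411.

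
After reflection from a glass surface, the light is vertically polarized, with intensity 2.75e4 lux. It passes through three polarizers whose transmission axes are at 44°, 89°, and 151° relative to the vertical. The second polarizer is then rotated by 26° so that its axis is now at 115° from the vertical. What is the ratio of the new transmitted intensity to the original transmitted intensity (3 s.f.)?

Before rotation:
I₁ = I₀ cos²(44° − 0°) = I₀ cos²(44°) = 0.5174 I₀.
I₂ = I₁ cos²(89° − 44°) = 0.5174 I₀ · cos²(45°) = 0.2587 I₀.
I₃ = I₂ cos²(151° − 89°) = 0.2587 I₀ · cos²(62°) = 0.05702 I₀.
After rotation:
I₁ = I₀ cos²(44° − 0°) = I₀ cos²(44°) = 0.5174 I₀.
I₂ = I₁ cos²(115° − 44°) = 0.5174 I₀ · cos²(71°) = 0.05485 I₀.
I₃ = I₂ cos²(151° − 115°) = 0.05485 I₀ · cos²(36°) = 0.0359 I₀.
Ratio = 0.0359 / 0.05702 = 0.6295.

I_new/I_old ≈ 0.630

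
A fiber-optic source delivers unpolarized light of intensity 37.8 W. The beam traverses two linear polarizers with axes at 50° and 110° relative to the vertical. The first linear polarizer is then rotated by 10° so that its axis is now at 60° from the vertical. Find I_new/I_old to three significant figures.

I_new/I_old ≈ 1.65

Before rotation:
Unpolarized light through the first polarizer → I₁ = ½ I₀, now polarized at 50°.
I₂ = I₁ cos²(110° − 50°) = 0.5 I₀ · cos²(60°) = 0.125 I₀.
After rotation:
Unpolarized light through the first polarizer → I₁ = ½ I₀, now polarized at 60°.
I₂ = I₁ cos²(110° − 60°) = 0.5 I₀ · cos²(50°) = 0.2066 I₀.
Ratio = 0.2066 / 0.125 = 1.653.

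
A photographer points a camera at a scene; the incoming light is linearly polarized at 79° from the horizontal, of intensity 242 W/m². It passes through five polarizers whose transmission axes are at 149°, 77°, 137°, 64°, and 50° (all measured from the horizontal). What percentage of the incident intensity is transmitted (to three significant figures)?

≈ 0.0225%

I₁ = 242 W/m² · cos²(70°) = 28.31 W/m².
I₂ = I₁ · cos²(72°) = 28.31 · 0.09549 = 2.703 W/m².
I₃ = I₂ · cos²(60°) = 2.703 · 0.25 = 0.6758 W/m².
I₄ = I₃ · cos²(73°) = 0.6758 · 0.08548 = 0.05777 W/m².
I₅ = I₄ · cos²(14°) = 0.05777 · 0.9415 = 0.05439 W/m².
That is 0.02247% of the incident intensity.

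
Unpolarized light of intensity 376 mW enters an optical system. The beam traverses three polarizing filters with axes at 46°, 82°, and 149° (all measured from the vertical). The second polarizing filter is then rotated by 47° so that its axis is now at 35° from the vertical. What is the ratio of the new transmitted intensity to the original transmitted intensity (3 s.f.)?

I_new/I_old ≈ 1.60

Before rotation:
Unpolarized light through the first polarizer → I₁ = ½ I₀, now polarized at 46°.
I₂ = I₁ cos²(82° − 46°) = 0.5 I₀ · cos²(36°) = 0.3273 I₀.
I₃ = I₂ cos²(149° − 82°) = 0.3273 I₀ · cos²(67°) = 0.04996 I₀.
After rotation:
Unpolarized light through the first polarizer → I₁ = ½ I₀, now polarized at 46°.
I₂ = I₁ cos²(35° − 46°) = 0.5 I₀ · cos²(11°) = 0.4818 I₀.
Angle between axes 2 and 3: 66°. I₃ = 0.4818 I₀ · cos²(66°) = 0.07971 I₀.
Ratio = 0.07971 / 0.04996 = 1.595.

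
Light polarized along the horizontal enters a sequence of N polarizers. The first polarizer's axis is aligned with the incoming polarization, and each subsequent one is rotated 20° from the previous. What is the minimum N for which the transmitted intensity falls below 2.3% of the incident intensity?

N = 32

First polarizer is aligned with the polarization: full transmission.
Each further stage multiplies by cos²(20°) = 0.883.
After N polarizers: T = 0.883^(N−1). Require T < 0.023 ⇒ N−1 > ln(0.023)/ln(0.883) = 30.32, so N−1 ≥ 31 and N = 32.
Check: N=32 gives T = 0.02114 < 0.023; N=31 gives T = 0.02394.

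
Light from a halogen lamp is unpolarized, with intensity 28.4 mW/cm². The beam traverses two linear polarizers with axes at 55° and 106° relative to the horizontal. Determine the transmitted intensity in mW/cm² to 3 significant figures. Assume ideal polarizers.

I ≈ 5.62 mW/cm²

Unpolarized light through the first polarizer → I₁ = 28.4 mW/cm²/2 = 14.2 mW/cm², polarized at 55°.
I₂ = I₁ · cos²(51°) = 14.2 · 0.396 = 5.624 mW/cm².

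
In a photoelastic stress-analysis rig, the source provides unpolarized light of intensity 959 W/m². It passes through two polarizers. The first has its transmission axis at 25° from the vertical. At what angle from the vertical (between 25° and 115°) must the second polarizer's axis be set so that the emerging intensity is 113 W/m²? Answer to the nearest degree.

θ ≈ 86°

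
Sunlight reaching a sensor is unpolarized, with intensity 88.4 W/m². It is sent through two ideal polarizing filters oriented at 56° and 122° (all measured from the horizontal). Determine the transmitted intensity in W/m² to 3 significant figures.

Unpolarized light through the first polarizer → I₁ = 88.4 W/m²/2 = 44.2 W/m², polarized at 56°.
I₂ = I₁ · cos²(66°) = 44.2 · 0.1654 = 7.312 W/m².

I ≈ 7.31 W/m²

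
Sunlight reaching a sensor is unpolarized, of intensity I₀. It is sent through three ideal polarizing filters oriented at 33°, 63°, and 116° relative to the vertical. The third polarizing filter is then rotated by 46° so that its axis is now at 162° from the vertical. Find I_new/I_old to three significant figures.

I_new/I_old ≈ 0.0676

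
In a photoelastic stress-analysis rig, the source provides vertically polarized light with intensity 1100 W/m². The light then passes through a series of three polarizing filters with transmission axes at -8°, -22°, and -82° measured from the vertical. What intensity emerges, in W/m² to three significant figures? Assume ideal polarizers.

I ≈ 254 W/m²

I₁ = 1100 W/m² · cos²(8°) = 1079 W/m².
I₂ = I₁ · cos²(14°) = 1079 · 0.9415 = 1016 W/m².
I₃ = I₂ · cos²(60°) = 1016 · 0.25 = 253.9 W/m².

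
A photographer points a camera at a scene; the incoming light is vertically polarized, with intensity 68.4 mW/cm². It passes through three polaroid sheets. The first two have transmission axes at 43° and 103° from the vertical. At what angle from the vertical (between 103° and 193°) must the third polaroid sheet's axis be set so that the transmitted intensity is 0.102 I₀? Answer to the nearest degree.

By Malus's law, I₁ = I₀ cos²(43° − 0°) = I₀ cos²(43°) = 0.5349 I₀.
I₂ = I₁ cos²(103° − 43°) = 0.5349 I₀ · cos²(60°) = 0.1337 I₀.
Need I₃/I₀ = 0.102, so cos²(θ − 103°) = 0.102 / 0.1337 = 0.7628.
θ − 103° = arccos(√0.7628) = 29.1°, giving θ ≈ 103 + 29.1 = 132.1°.

θ ≈ 132°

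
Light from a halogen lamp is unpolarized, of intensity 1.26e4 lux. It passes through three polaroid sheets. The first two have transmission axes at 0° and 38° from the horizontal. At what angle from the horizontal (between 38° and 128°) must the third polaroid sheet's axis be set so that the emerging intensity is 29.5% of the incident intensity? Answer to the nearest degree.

θ ≈ 51°

Unpolarized light through the first polarizer → I₁ = ½ I₀, now polarized at 0°.
I₂ = I₁ cos²(38° − 0°) = 0.5 I₀ · cos²(38°) = 0.3105 I₀.
Need I₃/I₀ = 0.295, so cos²(θ − 38°) = 0.295 / 0.3105 = 0.9501.
θ − 38° = arccos(√0.9501) = 12.9°, giving θ ≈ 38 + 12.9 = 50.9°.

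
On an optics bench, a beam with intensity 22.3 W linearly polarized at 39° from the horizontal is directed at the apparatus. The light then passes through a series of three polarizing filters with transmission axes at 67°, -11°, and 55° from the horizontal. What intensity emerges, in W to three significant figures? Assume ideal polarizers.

I₁ = 22.3 W · cos²(28°) = 17.39 W.
I₂ = I₁ · cos²(78°) = 17.39 · 0.04323 = 0.7515 W.
I₃ = I₂ · cos²(66°) = 0.7515 · 0.1654 = 0.1243 W.

I ≈ 0.124 W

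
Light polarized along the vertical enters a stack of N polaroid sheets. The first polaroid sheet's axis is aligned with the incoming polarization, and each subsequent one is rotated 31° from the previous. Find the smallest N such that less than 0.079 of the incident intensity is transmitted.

N = 10

First polarizer is aligned with the polarization: full transmission.
Each further stage multiplies by cos²(31°) = 0.7347.
After N polarizers: T = 0.7347^(N−1). Require T < 0.079 ⇒ N−1 > ln(0.079)/ln(0.7347) = 8.23, so N−1 ≥ 9 and N = 10.
Check: N=10 gives T = 0.0624 < 0.079; N=9 gives T = 0.08493.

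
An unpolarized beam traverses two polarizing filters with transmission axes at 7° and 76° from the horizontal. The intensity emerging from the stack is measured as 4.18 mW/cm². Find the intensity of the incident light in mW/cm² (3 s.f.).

I₀ ≈ 65.1 mW/cm²

Unpolarized light through the first polarizer → I₁ = ½ I₀, now polarized at 7°.
I₂ = I₁ cos²(76° − 7°) = 0.5 I₀ · cos²(69°) = 0.06421 I₀.
So 4.18 mW/cm² = 0.06421 I₀, giving I₀ = 4.18/0.06421 = 65.1 mW/cm².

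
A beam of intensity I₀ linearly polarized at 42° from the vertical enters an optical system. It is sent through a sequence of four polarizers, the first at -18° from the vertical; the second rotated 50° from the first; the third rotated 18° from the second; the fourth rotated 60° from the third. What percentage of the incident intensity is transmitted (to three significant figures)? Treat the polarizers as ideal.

I₁ = I₀ cos²(-18° − 42°) = I₀ cos²(60°) = 0.25 I₀.
I₂ = I₁ cos²(50°) = 0.25 · 0.4132 I₀ = 0.1033 I₀.
I₃ = I₂ cos²(18°) = 0.1033 · 0.9045 I₀ = 0.09343 I₀.
I₄ = I₃ cos²(60°) = 0.09343 · 0.25 I₀ = 0.02336 I₀.
That is 2.336% of the incident intensity.

≈ 2.34%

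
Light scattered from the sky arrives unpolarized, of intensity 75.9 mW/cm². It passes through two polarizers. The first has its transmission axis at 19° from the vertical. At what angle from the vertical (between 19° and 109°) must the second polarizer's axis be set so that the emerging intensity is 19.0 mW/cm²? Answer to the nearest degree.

Unpolarized light through the first polarizer → I₁ = ½ I₀, now polarized at 19°.
Target fraction: 19.0 / 75.9 mW/cm² = 0.2503 of I₀.
Need I₂/I₀ = 0.2503, so cos²(θ − 19°) = 0.2503 / 0.5 = 0.5007.
θ − 19° = arccos(√0.5007) = 45.0°, giving θ ≈ 19 + 45.0 = 64.0°.

θ ≈ 64°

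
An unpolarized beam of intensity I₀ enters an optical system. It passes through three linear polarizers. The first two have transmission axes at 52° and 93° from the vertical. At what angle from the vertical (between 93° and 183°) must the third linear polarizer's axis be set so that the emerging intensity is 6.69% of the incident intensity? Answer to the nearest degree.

θ ≈ 154°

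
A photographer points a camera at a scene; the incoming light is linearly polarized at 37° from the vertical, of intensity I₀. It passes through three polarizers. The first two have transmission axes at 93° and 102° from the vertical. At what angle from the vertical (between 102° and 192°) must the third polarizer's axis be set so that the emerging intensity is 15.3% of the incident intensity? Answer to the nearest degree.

θ ≈ 147°

I₁ = I₀ cos²(93° − 37°) = I₀ cos²(56°) = 0.3127 I₀.
I₂ = I₁ cos²(102° − 93°) = 0.3127 I₀ · cos²(9°) = 0.305 I₀.
Need I₃/I₀ = 0.153, so cos²(θ − 102°) = 0.153 / 0.305 = 0.5016.
θ − 102° = arccos(√0.5016) = 44.9°, giving θ ≈ 102 + 44.9 = 146.9°.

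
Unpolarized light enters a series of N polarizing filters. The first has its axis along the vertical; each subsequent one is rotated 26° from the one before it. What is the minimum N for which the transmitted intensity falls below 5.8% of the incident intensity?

N = 12

First polarizer halves the unpolarized light: factor 1/2.
Each further stage multiplies by cos²(26°) = 0.8078.
After N polarizers: T = 0.5·0.8078^(N−1). Require T < 0.058 ⇒ N−1 > ln(0.058/0.5)/ln(0.8078) = 10.09, so N−1 ≥ 11 and N = 12.
Check: N=12 gives T = 0.04781 < 0.058; N=11 gives T = 0.05918.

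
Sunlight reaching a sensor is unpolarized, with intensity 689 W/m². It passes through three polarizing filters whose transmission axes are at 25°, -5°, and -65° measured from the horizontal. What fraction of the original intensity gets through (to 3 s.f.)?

I/I₀ ≈ 0.0938

Unpolarized light through the first polarizer → I₁ = 689 W/m²/2 = 344.5 W/m², polarized at 25°.
I₂ = I₁ · cos²(30°) = 344.5 · 0.75 = 258.4 W/m².
I₃ = I₂ · cos²(60°) = 258.4 · 0.25 = 64.59 W/m².
Transmitted fraction = 0.09375.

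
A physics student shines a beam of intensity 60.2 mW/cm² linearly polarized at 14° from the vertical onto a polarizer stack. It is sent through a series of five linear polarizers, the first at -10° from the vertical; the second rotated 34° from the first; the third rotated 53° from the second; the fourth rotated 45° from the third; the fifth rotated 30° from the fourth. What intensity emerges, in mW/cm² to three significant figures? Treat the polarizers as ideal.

By Malus's law, I₁ = 60.2 mW/cm² · cos²(24°) = 50.24 mW/cm².
I₂ = I₁ · cos²(34°) = 50.24 · 0.6873 = 34.53 mW/cm².
I₃ = I₂ · cos²(53°) = 34.53 · 0.3622 = 12.51 mW/cm².
I₄ = I₃ · cos²(45°) = 12.51 · 0.5 = 6.253 mW/cm².
I₅ = I₄ · cos²(30°) = 6.253 · 0.75 = 4.69 mW/cm².

I ≈ 4.69 mW/cm²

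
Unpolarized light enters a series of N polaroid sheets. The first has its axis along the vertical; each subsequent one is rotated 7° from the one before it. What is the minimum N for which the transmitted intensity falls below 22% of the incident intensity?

N = 56

First polarizer halves the unpolarized light: factor 1/2.
Each further stage multiplies by cos²(7°) = 0.9851.
After N polarizers: T = 0.5·0.9851^(N−1). Require T < 0.22 ⇒ N−1 > ln(0.22/0.5)/ln(0.9851) = 54.87, so N−1 ≥ 55 and N = 56.
Check: N=56 gives T = 0.2196 < 0.22; N=55 gives T = 0.2229.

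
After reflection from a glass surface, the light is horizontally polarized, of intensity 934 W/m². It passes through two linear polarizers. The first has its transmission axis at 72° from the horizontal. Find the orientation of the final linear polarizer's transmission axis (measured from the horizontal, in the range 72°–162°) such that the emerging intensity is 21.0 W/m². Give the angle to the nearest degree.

I₁ = I₀ cos²(72° − 0°) = I₀ cos²(72°) = 0.09549 I₀.
Target fraction: 21.0 / 934 W/m² = 0.02248 of I₀.
Need I₂/I₀ = 0.02248, so cos²(θ − 72°) = 0.02248 / 0.09549 = 0.2355.
θ − 72° = arccos(√0.2355) = 61.0°, giving θ ≈ 72 + 61.0 = 133.0°.

θ ≈ 133°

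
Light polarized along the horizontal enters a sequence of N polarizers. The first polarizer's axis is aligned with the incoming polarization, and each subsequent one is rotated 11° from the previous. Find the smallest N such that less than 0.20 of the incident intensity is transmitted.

N = 45

First polarizer is aligned with the polarization: full transmission.
Each further stage multiplies by cos²(11°) = 0.9636.
After N polarizers: T = 0.9636^(N−1). Require T < 0.20 ⇒ N−1 > ln(0.20)/ln(0.9636) = 43.40, so N−1 ≥ 44 and N = 45.
Check: N=45 gives T = 0.1956 < 0.20; N=44 gives T = 0.203.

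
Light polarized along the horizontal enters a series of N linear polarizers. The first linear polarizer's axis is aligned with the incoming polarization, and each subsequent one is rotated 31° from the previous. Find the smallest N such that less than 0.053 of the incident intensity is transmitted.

First polarizer is aligned with the polarization: full transmission.
Each further stage multiplies by cos²(31°) = 0.7347.
After N polarizers: T = 0.7347^(N−1). Require T < 0.053 ⇒ N−1 > ln(0.053)/ln(0.7347) = 9.53, so N−1 ≥ 10 and N = 11.
Check: N=11 gives T = 0.04585 < 0.053; N=10 gives T = 0.0624.

N = 11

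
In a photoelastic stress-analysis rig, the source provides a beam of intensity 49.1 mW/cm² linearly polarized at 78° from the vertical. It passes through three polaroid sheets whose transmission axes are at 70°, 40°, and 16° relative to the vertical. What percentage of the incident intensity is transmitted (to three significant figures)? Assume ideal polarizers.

I₁ = 49.1 mW/cm² · cos²(8°) = 48.15 mW/cm².
I₂ = I₁ · cos²(30°) = 48.15 · 0.75 = 36.11 mW/cm².
I₃ = I₂ · cos²(24°) = 36.11 · 0.8346 = 30.14 mW/cm².
That is 61.38% of the incident intensity.

≈ 61.4%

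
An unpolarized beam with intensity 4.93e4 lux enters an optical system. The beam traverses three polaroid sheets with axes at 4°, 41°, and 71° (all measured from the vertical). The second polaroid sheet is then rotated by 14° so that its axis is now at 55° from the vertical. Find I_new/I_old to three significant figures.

I_new/I_old ≈ 0.765

Before rotation:
Unpolarized light through the first polarizer → I₁ = ½ I₀, now polarized at 4°.
I₂ = I₁ cos²(41° − 4°) = 0.5 I₀ · cos²(37°) = 0.3189 I₀.
I₃ = I₂ cos²(71° − 41°) = 0.3189 I₀ · cos²(30°) = 0.2392 I₀.
After rotation:
Unpolarized light through the first polarizer → I₁ = ½ I₀, now polarized at 4°.
I₂ = I₁ cos²(55° − 4°) = 0.5 I₀ · cos²(51°) = 0.198 I₀.
I₃ = I₂ cos²(71° − 55°) = 0.198 I₀ · cos²(16°) = 0.183 I₀.
Ratio = 0.183 / 0.2392 = 0.765.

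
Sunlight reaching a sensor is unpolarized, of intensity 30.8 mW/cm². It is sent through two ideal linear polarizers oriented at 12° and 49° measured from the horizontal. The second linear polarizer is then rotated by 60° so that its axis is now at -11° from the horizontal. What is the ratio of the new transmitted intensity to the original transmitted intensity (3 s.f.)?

I_new/I_old ≈ 1.33

Before rotation:
Unpolarized light through the first polarizer → I₁ = ½ I₀, now polarized at 12°.
I₂ = I₁ cos²(49° − 12°) = 0.5 I₀ · cos²(37°) = 0.3189 I₀.
After rotation:
Unpolarized light through the first polarizer → I₁ = ½ I₀, now polarized at 12°.
I₂ = I₁ cos²(-11° − 12°) = 0.5 I₀ · cos²(23°) = 0.4237 I₀.
Ratio = 0.4237 / 0.3189 = 1.328.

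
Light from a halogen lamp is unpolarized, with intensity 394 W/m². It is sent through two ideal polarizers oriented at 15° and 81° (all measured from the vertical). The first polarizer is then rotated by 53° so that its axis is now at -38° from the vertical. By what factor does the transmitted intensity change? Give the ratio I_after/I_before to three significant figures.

Before rotation:
Unpolarized light through the first polarizer → I₁ = ½ I₀, now polarized at 15°.
I₂ = I₁ cos²(81° − 15°) = 0.5 I₀ · cos²(66°) = 0.08272 I₀.
After rotation:
Unpolarized light through the first polarizer → I₁ = ½ I₀, now polarized at -38°.
Angle between axes 1 and 2: 61°. I₂ = 0.5 I₀ · cos²(61°) = 0.1175 I₀.
Ratio = 0.1175 / 0.08272 = 1.421.

I_new/I_old ≈ 1.42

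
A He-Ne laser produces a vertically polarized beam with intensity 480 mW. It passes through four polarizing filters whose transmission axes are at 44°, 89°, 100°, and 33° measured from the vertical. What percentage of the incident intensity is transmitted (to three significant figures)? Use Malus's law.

≈ 3.81%

By Malus's law, I₁ = 480 mW · cos²(44°) = 248.4 mW.
I₂ = I₁ · cos²(45°) = 248.4 · 0.5 = 124.2 mW.
I₃ = I₂ · cos²(11°) = 124.2 · 0.9636 = 119.7 mW.
I₄ = I₃ · cos²(67°) = 119.7 · 0.1527 = 18.27 mW.
That is 3.806% of the incident intensity.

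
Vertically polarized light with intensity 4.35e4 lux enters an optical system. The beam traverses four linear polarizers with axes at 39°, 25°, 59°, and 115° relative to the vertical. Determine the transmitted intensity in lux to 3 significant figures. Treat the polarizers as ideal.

I₁ = 4.35e4 lux · cos²(39°) = 2.627e+04 lux.
I₂ = I₁ · cos²(14°) = 2.627e+04 · 0.9415 = 2.473e+04 lux.
I₃ = I₂ · cos²(34°) = 2.473e+04 · 0.6873 = 1.7e+04 lux.
I₄ = I₃ · cos²(56°) = 1.7e+04 · 0.3127 = 5316 lux.

I ≈ 5320 lux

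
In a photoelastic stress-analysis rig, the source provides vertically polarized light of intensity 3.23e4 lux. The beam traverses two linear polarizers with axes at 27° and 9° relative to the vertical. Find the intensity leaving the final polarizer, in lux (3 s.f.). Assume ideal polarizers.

I₁ = 3.23e4 lux · cos²(27°) = 2.564e+04 lux.
I₂ = I₁ · cos²(18°) = 2.564e+04 · 0.9045 = 2.319e+04 lux.

I ≈ 2.32e4 lux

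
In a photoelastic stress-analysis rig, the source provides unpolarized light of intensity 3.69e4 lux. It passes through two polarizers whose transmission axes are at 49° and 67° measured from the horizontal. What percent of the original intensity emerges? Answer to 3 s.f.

Unpolarized light through the first polarizer → I₁ = 3.69e4 lux/2 = 1.845e+04 lux, polarized at 49°.
I₂ = I₁ · cos²(18°) = 1.845e+04 · 0.9045 = 1.669e+04 lux.
That is 45.23% of the incident intensity.

≈ 45.2%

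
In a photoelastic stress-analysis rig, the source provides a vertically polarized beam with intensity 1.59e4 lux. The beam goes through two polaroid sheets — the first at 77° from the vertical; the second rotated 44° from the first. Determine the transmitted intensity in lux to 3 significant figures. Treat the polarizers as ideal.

I ≈ 416 lux

By Malus's law, I₁ = 1.59e4 lux · cos²(77°) = 804.6 lux.
I₂ = I₁ · cos²(44°) = 804.6 · 0.5174 = 416.3 lux.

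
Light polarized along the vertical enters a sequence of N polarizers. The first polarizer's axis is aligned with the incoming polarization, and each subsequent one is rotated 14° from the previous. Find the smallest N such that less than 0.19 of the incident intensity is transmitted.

N = 29

First polarizer is aligned with the polarization: full transmission.
Each further stage multiplies by cos²(14°) = 0.9415.
After N polarizers: T = 0.9415^(N−1). Require T < 0.19 ⇒ N−1 > ln(0.19)/ln(0.9415) = 27.54, so N−1 ≥ 28 and N = 29.
Check: N=29 gives T = 0.1848 < 0.19; N=28 gives T = 0.1963.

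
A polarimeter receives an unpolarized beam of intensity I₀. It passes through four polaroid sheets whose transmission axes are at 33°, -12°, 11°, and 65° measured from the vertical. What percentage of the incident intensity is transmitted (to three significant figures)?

Unpolarized light through the first polarizer → I₁ = ½ I₀, now polarized at 33°.
I₂ = I₁ cos²(-12° − 33°) = 0.5 I₀ · cos²(45°) = 0.25 I₀.
I₃ = I₂ cos²(11° + 12°) = 0.25 I₀ · cos²(23°) = 0.2118 I₀.
I₄ = I₃ cos²(65° − 11°) = 0.2118 I₀ · cos²(54°) = 0.07319 I₀.
That is 7.319% of the incident intensity.

≈ 7.32%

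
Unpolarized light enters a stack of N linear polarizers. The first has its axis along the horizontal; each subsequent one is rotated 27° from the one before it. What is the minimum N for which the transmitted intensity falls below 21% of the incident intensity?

N = 5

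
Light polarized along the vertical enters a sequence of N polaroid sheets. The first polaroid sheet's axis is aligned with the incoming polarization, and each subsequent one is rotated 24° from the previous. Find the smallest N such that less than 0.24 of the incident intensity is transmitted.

First polarizer is aligned with the polarization: full transmission.
Each further stage multiplies by cos²(24°) = 0.8346.
After N polarizers: T = 0.8346^(N−1). Require T < 0.24 ⇒ N−1 > ln(0.24)/ln(0.8346) = 7.89, so N−1 ≥ 8 and N = 9.
Check: N=9 gives T = 0.2353 < 0.24; N=8 gives T = 0.282.

N = 9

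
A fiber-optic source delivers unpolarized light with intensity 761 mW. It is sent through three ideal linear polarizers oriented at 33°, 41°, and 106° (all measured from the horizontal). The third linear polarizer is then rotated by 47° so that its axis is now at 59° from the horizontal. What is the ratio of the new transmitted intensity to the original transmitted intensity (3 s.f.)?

I_new/I_old ≈ 5.06

Before rotation:
Unpolarized light through the first polarizer → I₁ = ½ I₀, now polarized at 33°.
I₂ = I₁ cos²(41° − 33°) = 0.5 I₀ · cos²(8°) = 0.4903 I₀.
I₃ = I₂ cos²(106° − 41°) = 0.4903 I₀ · cos²(65°) = 0.08757 I₀.
After rotation:
Unpolarized light through the first polarizer → I₁ = ½ I₀, now polarized at 33°.
I₂ = I₁ cos²(41° − 33°) = 0.5 I₀ · cos²(8°) = 0.4903 I₀.
I₃ = I₂ cos²(59° − 41°) = 0.4903 I₀ · cos²(18°) = 0.4435 I₀.
Ratio = 0.4435 / 0.08757 = 5.064.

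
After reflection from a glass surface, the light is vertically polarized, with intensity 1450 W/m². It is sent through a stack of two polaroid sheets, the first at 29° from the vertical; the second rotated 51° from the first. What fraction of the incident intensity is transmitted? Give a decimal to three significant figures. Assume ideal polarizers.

I/I₀ ≈ 0.303

I₁ = 1450 W/m² · cos²(29°) = 1109 W/m².
I₂ = I₁ · cos²(51°) = 1109 · 0.396 = 439.3 W/m².
Transmitted fraction = 0.303.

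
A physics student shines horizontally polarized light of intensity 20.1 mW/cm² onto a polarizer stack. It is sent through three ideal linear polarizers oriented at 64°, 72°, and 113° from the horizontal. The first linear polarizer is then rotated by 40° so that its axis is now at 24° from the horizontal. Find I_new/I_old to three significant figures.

Before rotation:
I₁ = I₀ cos²(64° − 0°) = I₀ cos²(64°) = 0.1922 I₀.
I₂ = I₁ cos²(72° − 64°) = 0.1922 I₀ · cos²(8°) = 0.1884 I₀.
I₃ = I₂ cos²(113° − 72°) = 0.1884 I₀ · cos²(41°) = 0.1073 I₀.
After rotation:
I₁ = I₀ cos²(24° − 0°) = I₀ cos²(24°) = 0.8346 I₀.
I₂ = I₁ cos²(72° − 24°) = 0.8346 I₀ · cos²(48°) = 0.3737 I₀.
I₃ = I₂ cos²(113° − 72°) = 0.3737 I₀ · cos²(41°) = 0.2128 I₀.
Ratio = 0.2128 / 0.1073 = 1.983.

I_new/I_old ≈ 1.98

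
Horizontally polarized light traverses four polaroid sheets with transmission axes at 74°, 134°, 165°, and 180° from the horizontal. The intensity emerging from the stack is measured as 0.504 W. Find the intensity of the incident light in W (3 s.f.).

I₀ ≈ 38.7 W

By Malus's law, I₁ = I₀ cos²(74° − 0°) = I₀ cos²(74°) = 0.07598 I₀.
I₂ = I₁ cos²(134° − 74°) = 0.07598 I₀ · cos²(60°) = 0.01899 I₀.
I₃ = I₂ cos²(165° − 134°) = 0.01899 I₀ · cos²(31°) = 0.01396 I₀.
I₄ = I₃ cos²(180° − 165°) = 0.01396 I₀ · cos²(15°) = 0.01302 I₀.
So 0.504 W = 0.01302 I₀, giving I₀ = 0.504/0.01302 = 38.71 W.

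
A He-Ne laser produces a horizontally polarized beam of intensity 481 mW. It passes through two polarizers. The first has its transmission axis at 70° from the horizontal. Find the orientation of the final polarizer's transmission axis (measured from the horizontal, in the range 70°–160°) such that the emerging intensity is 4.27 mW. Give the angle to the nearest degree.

θ ≈ 144°

By Malus's law, I₁ = I₀ cos²(70° − 0°) = I₀ cos²(70°) = 0.117 I₀.
Target fraction: 4.27 / 481 mW = 0.008877 of I₀.
Need I₂/I₀ = 0.008877, so cos²(θ − 70°) = 0.008877 / 0.117 = 0.07589.
θ − 70° = arccos(√0.07589) = 74.0°, giving θ ≈ 70 + 74.0 = 144.0°.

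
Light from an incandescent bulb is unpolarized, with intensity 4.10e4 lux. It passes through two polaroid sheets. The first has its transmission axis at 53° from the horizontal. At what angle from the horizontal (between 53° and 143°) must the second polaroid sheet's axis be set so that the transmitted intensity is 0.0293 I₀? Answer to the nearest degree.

θ ≈ 129°

Unpolarized light through the first polarizer → I₁ = ½ I₀, now polarized at 53°.
Need I₂/I₀ = 0.0293, so cos²(θ − 53°) = 0.0293 / 0.5 = 0.0586.
θ − 53° = arccos(√0.0586) = 76.0°, giving θ ≈ 53 + 76.0 = 129.0°.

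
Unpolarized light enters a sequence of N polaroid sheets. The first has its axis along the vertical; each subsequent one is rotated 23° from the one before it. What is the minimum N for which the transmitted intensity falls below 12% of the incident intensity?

N = 10

First polarizer halves the unpolarized light: factor 1/2.
Each further stage multiplies by cos²(23°) = 0.8473.
After N polarizers: T = 0.5·0.8473^(N−1). Require T < 0.12 ⇒ N−1 > ln(0.12/0.5)/ln(0.8473) = 8.61, so N−1 ≥ 9 and N = 10.
Check: N=10 gives T = 0.1126 < 0.12; N=9 gives T = 0.1329.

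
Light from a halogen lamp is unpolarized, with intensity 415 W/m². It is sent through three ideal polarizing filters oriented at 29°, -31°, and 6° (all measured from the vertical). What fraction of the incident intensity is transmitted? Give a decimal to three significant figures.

Unpolarized light through the first polarizer → I₁ = 415 W/m²/2 = 207.5 W/m², polarized at 29°.
I₂ = I₁ · cos²(60°) = 207.5 · 0.25 = 51.88 W/m².
I₃ = I₂ · cos²(37°) = 51.88 · 0.6378 = 33.09 W/m².
Transmitted fraction = 0.07973.

I/I₀ ≈ 0.0797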